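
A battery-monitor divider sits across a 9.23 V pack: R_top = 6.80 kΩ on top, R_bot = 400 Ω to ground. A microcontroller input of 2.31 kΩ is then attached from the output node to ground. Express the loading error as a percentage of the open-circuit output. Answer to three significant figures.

Unloaded V = 9.23 × 400/7200 = 0.51278 V.
Loaded: R_bot‖R_L = 341.0 Ω, giving V = 9.23 × 341.0/7141 = 0.44070 V.
Drop = (0.51278 − 0.44070) / 0.51278 = 14.1 %.

14.1 %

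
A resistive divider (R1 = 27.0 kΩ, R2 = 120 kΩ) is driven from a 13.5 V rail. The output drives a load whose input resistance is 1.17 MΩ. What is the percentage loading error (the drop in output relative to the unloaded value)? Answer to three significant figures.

The divider's output (Thévenin) resistance is R1‖R2 = 22.04 kΩ.
Fractional drop under load = R_th/(R_th + R_L) = 22.04 / (22.04 + 1170) = 0.01849.
So the output falls by 1.85 %.

1.85 %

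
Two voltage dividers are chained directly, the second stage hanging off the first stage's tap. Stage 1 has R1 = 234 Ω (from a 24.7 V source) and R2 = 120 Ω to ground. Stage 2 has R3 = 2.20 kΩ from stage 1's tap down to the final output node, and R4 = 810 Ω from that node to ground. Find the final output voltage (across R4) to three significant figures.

V_out ≈ 2.20 V

Stage 2 presents R3+R4 = 3010 Ω as a load on stage 1's tap.
Stage 1's lower leg becomes R2‖(R3+R4) = 115.4 Ω, so V_mid = 24.7 × 115.4/349.4 = 8.158 V.
Stage 2 is itself unloaded: V_out = V_mid × R4/(R3+R4) = 8.158 × 810/3010 = 2.20 V.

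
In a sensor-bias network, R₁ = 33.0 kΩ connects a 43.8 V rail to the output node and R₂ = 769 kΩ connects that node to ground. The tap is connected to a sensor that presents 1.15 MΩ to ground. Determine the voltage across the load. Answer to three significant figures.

V_out ≈ 40.9 V

The load sits in parallel with R₂: R₂‖R_L = (769 × 1150) / (769 + 1150) = 460.8 kΩ.
V_out = 43.8 × 460.8 / (33.0 + 460.8) = 43.8 × 460.8/493.8 = 40.9 V.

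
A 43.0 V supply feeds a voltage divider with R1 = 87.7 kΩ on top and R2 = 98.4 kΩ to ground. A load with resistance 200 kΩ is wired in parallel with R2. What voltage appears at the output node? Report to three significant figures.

The load sits in parallel with R2: R2‖R_L = (98.4 × 200) / (98.4 + 200) = 65.95 kΩ.
V_out = 43.0 × 65.95 / (87.7 + 65.95) = 43.0 × 65.95/153.7 = 18.5 V.
(Unloaded it would have been 22.7 V.)

V_out ≈ 18.5 V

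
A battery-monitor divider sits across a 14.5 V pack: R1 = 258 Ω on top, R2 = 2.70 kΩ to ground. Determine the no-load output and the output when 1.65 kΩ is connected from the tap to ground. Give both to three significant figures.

Open-circuit: V = 14.5 × 2700/(258 + 2700) = 13.2 V.
With the load, R2 becomes R2‖R_L = 1024 Ω, so V = 14.5 × 1024/1282 = 11.6 V.

Unloaded: 13.2 V; loaded: 11.6 V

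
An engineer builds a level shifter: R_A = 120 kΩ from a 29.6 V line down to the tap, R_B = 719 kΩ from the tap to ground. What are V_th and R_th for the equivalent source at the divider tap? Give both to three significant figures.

V_th = 25.4 V, R_th = 103 kΩ

V_th is the open-circuit tap voltage: 29.6 × 719/(120 + 719) = 25.4 V.
With the supply zeroed, R_A and R_B appear in parallel from the tap: R_th = R_A‖R_B = (120 × 719)/839.0 = 103 kΩ.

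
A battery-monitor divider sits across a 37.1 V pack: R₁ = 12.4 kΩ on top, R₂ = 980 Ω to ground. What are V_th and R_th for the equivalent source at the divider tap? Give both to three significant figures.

V_th is the open-circuit tap voltage: 37.1 × 980/(12400 + 980) = 2.72 V.
With the supply zeroed, R₁ and R₂ appear in parallel from the tap: R_th = R₁‖R₂ = (12400 × 980)/13380 = 908 Ω.

V_th = 2.72 V, R_th = 908 Ω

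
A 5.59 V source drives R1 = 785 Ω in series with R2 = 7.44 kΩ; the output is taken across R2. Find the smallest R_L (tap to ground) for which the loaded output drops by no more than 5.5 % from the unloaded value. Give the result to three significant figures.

Output resistance R_th = R1‖R2 = (785 × 7440)/8225 = 710.1 Ω.
The fractional drop is R_th/(R_th + R_L); requiring this ≤ 0.0550 gives R_L ≥ R_th(1/0.0550 − 1) = 710.1 × 17.18 = 12.2 kΩ.

R_L(min) ≈ 12.2 kΩ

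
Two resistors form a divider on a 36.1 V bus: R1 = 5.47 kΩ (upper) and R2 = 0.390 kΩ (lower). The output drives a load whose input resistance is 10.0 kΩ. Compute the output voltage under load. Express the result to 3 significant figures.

The load sits in parallel with R2: R2‖R_L = (390 × 10000) / (390 + 10000) = 375.4 Ω.
V_out = 36.1 × 375.4 / (5470 + 375.4) = 36.1 × 375.4/5845 = 2.32 V.

V_out ≈ 2.32 V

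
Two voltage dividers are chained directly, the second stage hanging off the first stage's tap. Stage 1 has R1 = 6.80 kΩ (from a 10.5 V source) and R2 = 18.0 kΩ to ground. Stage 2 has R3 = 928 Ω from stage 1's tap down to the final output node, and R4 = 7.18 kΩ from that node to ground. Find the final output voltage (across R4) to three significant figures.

V_out ≈ 4.20 V

Stage 2 presents R3+R4 = 8108 Ω as a load on stage 1's tap.
Stage 1's lower leg becomes R2‖(R3+R4) = 5590 Ω, so V_mid = 10.5 × 5590/12390 = 4.737 V.
Stage 2 is itself unloaded: V_out = V_mid × R4/(R3+R4) = 4.737 × 7180/8108 = 4.20 V.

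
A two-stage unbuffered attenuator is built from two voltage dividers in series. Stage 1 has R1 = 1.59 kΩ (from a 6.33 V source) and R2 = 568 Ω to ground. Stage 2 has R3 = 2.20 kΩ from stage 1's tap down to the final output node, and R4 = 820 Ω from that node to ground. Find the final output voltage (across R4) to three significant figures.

Stage 2 presents R3+R4 = 3020 Ω as a load on stage 1's tap.
Stage 1's lower leg becomes R2‖(R3+R4) = 478.1 Ω, so V_mid = 6.33 × 478.1/2068 = 1.463 V.
Stage 2 is itself unloaded: V_out = V_mid × R4/(R3+R4) = 1.463 × 820/3020 = 0.397 V.

V_out ≈ 0.397 V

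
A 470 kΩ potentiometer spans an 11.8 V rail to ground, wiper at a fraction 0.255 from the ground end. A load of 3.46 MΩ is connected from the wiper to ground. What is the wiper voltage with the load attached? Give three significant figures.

V ≈ 2.93 V

The wiper splits the pot into (1−α)R = 350.1 kΩ above and αR = 119.8 kΩ below.
Lower section ‖ load = 115.8 kΩ.
V_wiper = 11.8 × 115.8/(350.1 + 115.8) = 2.93 V.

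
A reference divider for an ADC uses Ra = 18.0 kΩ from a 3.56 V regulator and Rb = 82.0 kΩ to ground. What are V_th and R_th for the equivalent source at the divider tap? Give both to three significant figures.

V_th = 2.92 V, R_th = 14.8 kΩ

V_th is the open-circuit tap voltage: 3.56 × 82.0/(18.0 + 82.0) = 2.92 V.
With the supply zeroed, Ra and Rb appear in parallel from the tap: R_th = Ra‖Rb = (18.0 × 82.0)/100.0 = 14.8 kΩ.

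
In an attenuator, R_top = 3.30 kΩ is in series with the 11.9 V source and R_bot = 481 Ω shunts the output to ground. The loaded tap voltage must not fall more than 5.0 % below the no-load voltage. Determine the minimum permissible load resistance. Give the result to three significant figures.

R_L(min) ≈ 7.98 kΩ

Output resistance R_th = R_top‖R_bot = (3300 × 481)/3781 = 419.8 Ω.
The fractional drop is R_th/(R_th + R_L); requiring this ≤ 0.0500 gives R_L ≥ R_th(1/0.0500 − 1) = 419.8 × 19.00 = 7.98 kΩ.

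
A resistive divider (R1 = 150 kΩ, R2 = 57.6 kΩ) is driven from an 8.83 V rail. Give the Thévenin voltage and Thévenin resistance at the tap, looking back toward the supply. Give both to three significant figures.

V_th = 2.45 V, R_th = 41.6 kΩ

V_th is the open-circuit tap voltage: 8.83 × 57.6/(150 + 57.6) = 2.45 V.
With the supply zeroed, R1 and R2 appear in parallel from the tap: R_th = R1‖R2 = (150 × 57.6)/207.6 = 41.6 kΩ.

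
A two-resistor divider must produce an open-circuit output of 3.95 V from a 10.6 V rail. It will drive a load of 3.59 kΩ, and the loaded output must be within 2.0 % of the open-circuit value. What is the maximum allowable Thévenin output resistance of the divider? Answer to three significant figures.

Loading drop = R_th/(R_th + R_L) ≤ 0.0200, so R_th ≤ R_L · ε/(1−ε) = 3.59 kΩ × 0.0200/0.9800 = 73.3 Ω.
(Any R1, R2 with R2/(R1+R2) = 0.373 and R1‖R2 ≤ 73.3 Ω will meet the spec.)

R_th ≤ 73.3 Ω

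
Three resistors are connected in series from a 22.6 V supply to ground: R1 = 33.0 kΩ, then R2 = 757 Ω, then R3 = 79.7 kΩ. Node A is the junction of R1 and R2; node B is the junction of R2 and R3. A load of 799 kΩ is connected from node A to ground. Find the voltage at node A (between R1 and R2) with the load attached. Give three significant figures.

V ≈ 15.6 V

Below node A the series string R2+R3 = 80460 Ω sits in parallel with the 799000 Ω load: 73100 Ω.
V_A = 22.6 × 73100/(33000 + 73100) = 15.6 V.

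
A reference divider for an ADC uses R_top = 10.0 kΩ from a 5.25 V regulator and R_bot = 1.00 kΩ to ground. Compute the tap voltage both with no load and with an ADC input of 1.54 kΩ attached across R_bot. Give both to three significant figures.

Unloaded: 0.477 V; loaded: 0.300 V

Open-circuit: V = 5.25 × 1.00/(10.0 + 1.00) = 0.477 V.
With the load, R_bot becomes R_bot‖R_L = 0.6063 kΩ, so V = 5.25 × 0.6063/10.61 = 0.300 V.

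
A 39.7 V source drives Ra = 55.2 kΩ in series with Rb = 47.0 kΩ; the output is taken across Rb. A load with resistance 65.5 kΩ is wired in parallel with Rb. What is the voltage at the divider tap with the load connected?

The load sits in parallel with Rb: Rb‖R_L = (47.0 × 65.5) / (47.0 + 65.5) = 27.36 kΩ.
V_out = 39.7 × 27.36 / (55.2 + 27.36) = 39.7 × 27.36/82.56 = 13.2 V.
(Unloaded it would have been 18.3 V.)

V_out ≈ 13.2 V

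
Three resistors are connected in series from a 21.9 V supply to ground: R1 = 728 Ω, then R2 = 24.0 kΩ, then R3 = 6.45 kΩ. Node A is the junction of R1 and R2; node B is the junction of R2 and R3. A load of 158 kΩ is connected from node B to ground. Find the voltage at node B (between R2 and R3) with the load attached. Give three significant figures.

V ≈ 4.39 V

At node B, R3 is in parallel with the load: R3‖R_L = 6197 Ω.
Below node A the resistance is R2 + (R3‖R_L) = 30200 Ω, so V_A = 21.9 × 30200/30930 = 21.38 V.
Then V_B = V_A × (R3‖R_L)/(R2 + R3‖R_L) = 21.38 × 6197/30200 = 4.39 V.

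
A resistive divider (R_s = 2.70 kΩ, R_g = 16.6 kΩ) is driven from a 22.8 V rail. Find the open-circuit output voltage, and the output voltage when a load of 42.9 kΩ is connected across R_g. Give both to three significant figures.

Open-circuit: V = 22.8 × 16.6/(2.70 + 16.6) = 19.6 V.
With the load, R_g becomes R_g‖R_L = 11.97 kΩ, so V = 22.8 × 11.97/14.67 = 18.6 V.

Unloaded: 19.6 V; loaded: 18.6 V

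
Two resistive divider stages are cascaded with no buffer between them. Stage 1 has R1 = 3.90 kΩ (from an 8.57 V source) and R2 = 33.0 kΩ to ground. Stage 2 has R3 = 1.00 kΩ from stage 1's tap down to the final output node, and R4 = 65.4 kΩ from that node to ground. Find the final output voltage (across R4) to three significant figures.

Stage 2 presents R3+R4 = 66.40 kΩ as a load on stage 1's tap.
Stage 1's lower leg becomes R2‖(R3+R4) = 22.04 kΩ, so V_mid = 8.57 × 22.04/25.94 = 7.282 V.
Stage 2 is itself unloaded: V_out = V_mid × R4/(R3+R4) = 7.282 × 65.4/66.40 = 7.17 V.

V_out ≈ 7.17 V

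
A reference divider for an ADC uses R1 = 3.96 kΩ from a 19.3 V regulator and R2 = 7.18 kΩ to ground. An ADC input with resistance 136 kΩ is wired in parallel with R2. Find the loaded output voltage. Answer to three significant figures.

V_out ≈ 12.2 V

The load sits in parallel with R2: R2‖R_L = (7.18 × 136) / (7.18 + 136) = 6.820 kΩ.
V_out = 19.3 × 6.820 / (3.96 + 6.820) = 19.3 × 6.820/10.78 = 12.2 V.
(Unloaded it would have been 12.4 V.)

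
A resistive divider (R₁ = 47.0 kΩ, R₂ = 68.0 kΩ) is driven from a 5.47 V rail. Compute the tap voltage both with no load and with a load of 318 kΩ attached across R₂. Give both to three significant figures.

Unloaded: 3.23 V; loaded: 2.97 V

Open-circuit: V = 5.47 × 68.0/(47.0 + 68.0) = 3.23 V.
With the load, R₂ becomes R₂‖R_L = 56.02 kΩ, so V = 5.47 × 56.02/103.0 = 2.97 V.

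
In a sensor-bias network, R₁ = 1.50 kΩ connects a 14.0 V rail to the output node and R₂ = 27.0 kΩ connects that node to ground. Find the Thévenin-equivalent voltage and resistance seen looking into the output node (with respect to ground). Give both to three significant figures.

V_th is the open-circuit tap voltage: 14.0 × 27.0/(1.50 + 27.0) = 13.3 V.
With the supply zeroed, R₁ and R₂ appear in parallel from the tap: R_th = R₁‖R₂ = (1.50 × 27.0)/28.50 = 1.42 kΩ.

V_th = 13.3 V, R_th = 1.42 kΩ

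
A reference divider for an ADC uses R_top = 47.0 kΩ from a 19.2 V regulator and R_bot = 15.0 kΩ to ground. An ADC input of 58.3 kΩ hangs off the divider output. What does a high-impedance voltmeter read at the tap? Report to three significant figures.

The load sits in parallel with R_bot: R_bot‖R_L = (15.0 × 58.3) / (15.0 + 58.3) = 11.93 kΩ.
V_out = 19.2 × 11.93 / (47.0 + 11.93) = 19.2 × 11.93/58.93 = 3.89 V.
(Unloaded it would have been 4.65 V.)

V_out ≈ 3.89 V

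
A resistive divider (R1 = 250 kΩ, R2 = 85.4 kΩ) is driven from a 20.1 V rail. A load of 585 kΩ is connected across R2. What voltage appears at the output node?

V_out ≈ 4.62 V

The load sits in parallel with R2: R2‖R_L = (85.4 × 585) / (85.4 + 585) = 74.52 kΩ.
V_out = 20.1 × 74.52 / (250 + 74.52) = 20.1 × 74.52/324.5 = 4.62 V.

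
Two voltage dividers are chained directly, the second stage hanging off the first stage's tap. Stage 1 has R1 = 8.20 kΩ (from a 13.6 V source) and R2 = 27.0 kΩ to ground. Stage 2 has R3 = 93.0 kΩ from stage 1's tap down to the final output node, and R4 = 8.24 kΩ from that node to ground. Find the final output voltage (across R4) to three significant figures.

V_out ≈ 0.799 V

Stage 2 presents R3+R4 = 101.2 kΩ as a load on stage 1's tap.
Stage 1's lower leg becomes R2‖(R3+R4) = 21.32 kΩ, so V_mid = 13.6 × 21.32/29.52 = 9.822 V.
Stage 2 is itself unloaded: V_out = V_mid × R4/(R3+R4) = 9.822 × 8.24/101.2 = 0.799 V.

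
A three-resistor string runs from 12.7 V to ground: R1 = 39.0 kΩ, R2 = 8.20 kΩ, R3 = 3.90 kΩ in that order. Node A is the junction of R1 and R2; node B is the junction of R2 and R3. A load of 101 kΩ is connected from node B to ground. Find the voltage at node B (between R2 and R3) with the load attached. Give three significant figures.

At node B, R3 is in parallel with the load: R3‖R_L = 3.755 kΩ.
Below node A the resistance is R2 + (R3‖R_L) = 11.96 kΩ, so V_A = 12.7 × 11.96/50.96 = 2.980 V.
Then V_B = V_A × (R3‖R_L)/(R2 + R3‖R_L) = 2.980 × 3.755/11.96 = 0.936 V.

V ≈ 0.936 V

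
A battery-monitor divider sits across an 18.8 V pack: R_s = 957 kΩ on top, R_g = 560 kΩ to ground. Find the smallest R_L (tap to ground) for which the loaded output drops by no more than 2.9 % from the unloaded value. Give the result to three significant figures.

Output resistance R_th = R_s‖R_g = (957 × 560)/1517 = 353.3 kΩ.
The fractional drop is R_th/(R_th + R_L); requiring this ≤ 0.0290 gives R_L ≥ R_th(1/0.0290 − 1) = 353.3 × 33.48 = 11.8 MΩ.

R_L(min) ≈ 11.8 MΩ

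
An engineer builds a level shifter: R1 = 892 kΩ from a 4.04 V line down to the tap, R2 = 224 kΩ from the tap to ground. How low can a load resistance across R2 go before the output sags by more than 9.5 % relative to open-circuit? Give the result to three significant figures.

R_L(min) ≈ 1.71 MΩ

Output resistance R_th = R1‖R2 = (892 × 224)/1116 = 179.0 kΩ.
The fractional drop is R_th/(R_th + R_L); requiring this ≤ 0.0950 gives R_L ≥ R_th(1/0.0950 − 1) = 179.0 × 9.526 = 1.71 MΩ.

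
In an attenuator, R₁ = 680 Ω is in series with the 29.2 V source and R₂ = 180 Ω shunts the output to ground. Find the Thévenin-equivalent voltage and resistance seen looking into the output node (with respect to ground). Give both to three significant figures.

V_th is the open-circuit tap voltage: 29.2 × 180/(680 + 180) = 6.11 V.
With the supply zeroed, R₁ and R₂ appear in parallel from the tap: R_th = R₁‖R₂ = (680 × 180)/860.0 = 142 Ω.

V_th = 6.11 V, R_th = 142 Ω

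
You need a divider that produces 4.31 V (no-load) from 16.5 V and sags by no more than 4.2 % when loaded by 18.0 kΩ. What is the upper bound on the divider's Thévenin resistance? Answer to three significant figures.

R_th ≤ 789 Ω

Loading drop = R_th/(R_th + R_L) ≤ 0.0420, so R_th ≤ R_L · ε/(1−ε) = 18.0 kΩ × 0.0420/0.9580 = 789 Ω.
(Any R1, R2 with R2/(R1+R2) = 0.261 and R1‖R2 ≤ 789 Ω will meet the spec.)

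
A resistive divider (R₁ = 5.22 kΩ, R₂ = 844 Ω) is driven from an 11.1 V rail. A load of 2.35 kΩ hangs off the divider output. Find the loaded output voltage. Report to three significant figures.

V_out ≈ 1.18 V

The load sits in parallel with R₂: R₂‖R_L = (844 × 2350) / (844 + 2350) = 621.0 Ω.
V_out = 11.1 × 621.0 / (5220 + 621.0) = 11.1 × 621.0/5841 = 1.18 V.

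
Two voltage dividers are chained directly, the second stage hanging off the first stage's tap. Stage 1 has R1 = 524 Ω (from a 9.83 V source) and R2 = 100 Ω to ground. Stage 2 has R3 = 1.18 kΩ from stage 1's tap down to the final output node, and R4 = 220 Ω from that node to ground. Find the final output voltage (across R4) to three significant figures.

Stage 2 presents R3+R4 = 1400 Ω as a load on stage 1's tap.
Stage 1's lower leg becomes R2‖(R3+R4) = 93.33 Ω, so V_mid = 9.83 × 93.33/617.3 = 1.486 V.
Stage 2 is itself unloaded: V_out = V_mid × R4/(R3+R4) = 1.486 × 220/1400 = 0.234 V.

V_out ≈ 0.234 V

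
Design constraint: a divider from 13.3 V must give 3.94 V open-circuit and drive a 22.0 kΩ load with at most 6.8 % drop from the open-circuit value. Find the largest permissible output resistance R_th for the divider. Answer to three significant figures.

R_th ≤ 1.61 kΩ

Loading drop = R_th/(R_th + R_L) ≤ 0.0680, so R_th ≤ R_L · ε/(1−ε) = 22.0 kΩ × 0.0680/0.9320 = 1.61 kΩ.
(Any R1, R2 with R2/(R1+R2) = 0.296 and R1‖R2 ≤ 1.61 kΩ will meet the spec.)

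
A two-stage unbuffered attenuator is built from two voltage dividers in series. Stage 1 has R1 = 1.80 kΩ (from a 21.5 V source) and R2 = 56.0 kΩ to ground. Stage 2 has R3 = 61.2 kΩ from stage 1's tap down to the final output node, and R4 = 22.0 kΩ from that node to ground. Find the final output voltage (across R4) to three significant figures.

Stage 2 presents R3+R4 = 83.20 kΩ as a load on stage 1's tap.
Stage 1's lower leg becomes R2‖(R3+R4) = 33.47 kΩ, so V_mid = 21.5 × 33.47/35.27 = 20.40 V.
Stage 2 is itself unloaded: V_out = V_mid × R4/(R3+R4) = 20.40 × 22.0/83.20 = 5.39 V.

V_out ≈ 5.39 V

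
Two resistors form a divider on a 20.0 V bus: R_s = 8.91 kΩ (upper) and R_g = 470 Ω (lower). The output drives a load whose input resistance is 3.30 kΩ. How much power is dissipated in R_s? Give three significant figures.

Total resistance from the source is R_s + (R_g‖R_L) = 9321 Ω, so I = 20.0/9321 Ω = 2.146 mA.
P = I²·R_s = (2.146 mA)² × 8.91 kΩ = 41.0 mW.

P ≈ 41.0 mW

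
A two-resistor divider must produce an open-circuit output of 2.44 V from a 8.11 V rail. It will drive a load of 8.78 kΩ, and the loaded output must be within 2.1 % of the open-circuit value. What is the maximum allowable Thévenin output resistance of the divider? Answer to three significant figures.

Loading drop = R_th/(R_th + R_L) ≤ 0.0210, so R_th ≤ R_L · ε/(1−ε) = 8.78 kΩ × 0.0210/0.9790 = 188 Ω.
(Any R1, R2 with R2/(R1+R2) = 0.301 and R1‖R2 ≤ 188 Ω will meet the spec.)

R_th ≤ 188 Ω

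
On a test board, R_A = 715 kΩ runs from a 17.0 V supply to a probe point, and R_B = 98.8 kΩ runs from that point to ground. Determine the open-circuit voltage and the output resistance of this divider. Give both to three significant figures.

V_th is the open-circuit tap voltage: 17.0 × 98.8/(715 + 98.8) = 2.06 V.
With the supply zeroed, R_A and R_B appear in parallel from the tap: R_th = R_A‖R_B = (715 × 98.8)/813.8 = 86.8 kΩ.

V_th = 2.06 V, R_th = 86.8 kΩ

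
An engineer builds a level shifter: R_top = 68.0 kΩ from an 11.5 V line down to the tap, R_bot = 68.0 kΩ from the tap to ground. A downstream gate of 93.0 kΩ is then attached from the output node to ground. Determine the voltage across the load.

The load sits in parallel with R_bot: R_bot‖R_L = (68.0 × 93.0) / (68.0 + 93.0) = 39.28 kΩ.
V_out = 11.5 × 39.28 / (68.0 + 39.28) = 11.5 × 39.28/107.3 = 4.21 V.

V_out ≈ 4.21 V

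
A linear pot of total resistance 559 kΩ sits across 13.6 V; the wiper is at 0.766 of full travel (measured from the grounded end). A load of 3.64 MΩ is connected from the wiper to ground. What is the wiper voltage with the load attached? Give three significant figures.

The wiper splits the pot into (1−α)R = 130.8 kΩ above and αR = 428.2 kΩ below.
Lower section ‖ load = 383.1 kΩ.
V_wiper = 13.6 × 383.1/(130.8 + 383.1) = 10.1 V.

V ≈ 10.1 V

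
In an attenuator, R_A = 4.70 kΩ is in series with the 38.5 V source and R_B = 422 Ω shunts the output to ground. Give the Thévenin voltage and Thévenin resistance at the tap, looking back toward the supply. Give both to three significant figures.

V_th is the open-circuit tap voltage: 38.5 × 422/(4700 + 422) = 3.17 V.
With the supply zeroed, R_A and R_B appear in parallel from the tap: R_th = R_A‖R_B = (4700 × 422)/5122 = 387 Ω.

V_th = 3.17 V, R_th = 387 Ω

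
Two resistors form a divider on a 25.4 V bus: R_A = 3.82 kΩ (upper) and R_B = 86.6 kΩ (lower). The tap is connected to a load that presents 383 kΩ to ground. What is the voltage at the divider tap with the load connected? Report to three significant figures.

The load sits in parallel with R_B: R_B‖R_L = (86.6 × 383) / (86.6 + 383) = 70.63 kΩ.
V_out = 25.4 × 70.63 / (3.82 + 70.63) = 25.4 × 70.63/74.45 = 24.1 V.
(Unloaded it would have been 24.3 V.)

V_out ≈ 24.1 V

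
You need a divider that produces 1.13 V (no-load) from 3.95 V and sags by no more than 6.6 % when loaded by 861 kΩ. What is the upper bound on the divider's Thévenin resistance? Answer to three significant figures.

R_th ≤ 60.8 kΩ

Loading drop = R_th/(R_th + R_L) ≤ 0.0660, so R_th ≤ R_L · ε/(1−ε) = 861 kΩ × 0.0660/0.9340 = 60.8 kΩ.
(Any R1, R2 with R2/(R1+R2) = 0.286 and R1‖R2 ≤ 60.8 kΩ will meet the spec.)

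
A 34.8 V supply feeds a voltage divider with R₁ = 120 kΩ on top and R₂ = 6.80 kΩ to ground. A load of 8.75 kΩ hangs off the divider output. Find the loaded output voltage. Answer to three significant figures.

V_out ≈ 1.08 V

The load sits in parallel with R₂: R₂‖R_L = (6.80 × 8.75) / (6.80 + 8.75) = 3.826 kΩ.
V_out = 34.8 × 3.826 / (120 + 3.826) = 34.8 × 3.826/123.8 = 1.08 V.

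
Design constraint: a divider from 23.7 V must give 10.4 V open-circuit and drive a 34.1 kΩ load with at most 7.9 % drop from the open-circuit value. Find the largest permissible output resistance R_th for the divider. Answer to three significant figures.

Loading drop = R_th/(R_th + R_L) ≤ 0.0790, so R_th ≤ R_L · ε/(1−ε) = 34.1 kΩ × 0.0790/0.9210 = 2.92 kΩ.
(Any R1, R2 with R2/(R1+R2) = 0.439 and R1‖R2 ≤ 2.92 kΩ will meet the spec.)

R_th ≤ 2.92 kΩ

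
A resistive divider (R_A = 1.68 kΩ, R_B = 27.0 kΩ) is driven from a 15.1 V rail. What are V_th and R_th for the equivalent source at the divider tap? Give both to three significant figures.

V_th = 14.2 V, R_th = 1.58 kΩ

V_th is the open-circuit tap voltage: 15.1 × 27.0/(1.68 + 27.0) = 14.2 V.
With the supply zeroed, R_A and R_B appear in parallel from the tap: R_th = R_A‖R_B = (1.68 × 27.0)/28.68 = 1.58 kΩ.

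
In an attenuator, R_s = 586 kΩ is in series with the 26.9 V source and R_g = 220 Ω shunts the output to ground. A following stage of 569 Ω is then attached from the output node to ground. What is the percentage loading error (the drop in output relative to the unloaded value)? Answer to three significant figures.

Unloaded V = 26.9 × 220/586200 = 0.01010 V.
Loaded: R_g‖R_L = 158.7 Ω, giving V = 26.9 × 158.7/586200 = 0.007281 V.
Drop = (0.01010 − 0.007281) / 0.01010 = 27.9 %.

27.9 %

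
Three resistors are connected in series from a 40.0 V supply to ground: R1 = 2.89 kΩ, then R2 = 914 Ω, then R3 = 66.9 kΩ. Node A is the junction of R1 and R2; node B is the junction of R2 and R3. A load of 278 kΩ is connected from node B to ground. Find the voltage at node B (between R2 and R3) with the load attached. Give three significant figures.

V ≈ 37.4 V

At node B, R3 is in parallel with the load: R3‖R_L = 53920 Ω.
Below node A the resistance is R2 + (R3‖R_L) = 54840 Ω, so V_A = 40.0 × 54840/57730 = 38.00 V.
Then V_B = V_A × (R3‖R_L)/(R2 + R3‖R_L) = 38.00 × 53920/54840 = 37.4 V.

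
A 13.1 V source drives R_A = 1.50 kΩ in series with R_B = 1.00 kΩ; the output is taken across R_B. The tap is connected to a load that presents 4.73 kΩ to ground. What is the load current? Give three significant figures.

R_B‖R_L = 0.8255 kΩ; V_out = 13.1 × 0.8255/2.325 = 4.650 V.
I_L = V_out / R_L = 4.650 / 4.73 kΩ = 0.983 mA.

I_L ≈ 0.983 mA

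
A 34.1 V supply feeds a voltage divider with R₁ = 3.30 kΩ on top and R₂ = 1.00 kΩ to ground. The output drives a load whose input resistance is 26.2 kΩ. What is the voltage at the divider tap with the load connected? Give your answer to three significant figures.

V_out ≈ 7.70 V

The load sits in parallel with R₂: R₂‖R_L = (1.00 × 26.2) / (1.00 + 26.2) = 0.9632 kΩ.
V_out = 34.1 × 0.9632 / (3.30 + 0.9632) = 34.1 × 0.9632/4.263 = 7.70 V.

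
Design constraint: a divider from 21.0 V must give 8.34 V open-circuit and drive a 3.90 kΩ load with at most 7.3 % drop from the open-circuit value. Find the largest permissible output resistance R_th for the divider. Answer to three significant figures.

R_th ≤ 307 Ω

Loading drop = R_th/(R_th + R_L) ≤ 0.0730, so R_th ≤ R_L · ε/(1−ε) = 3.90 kΩ × 0.0730/0.9270 = 307 Ω.
(Any R1, R2 with R2/(R1+R2) = 0.397 and R1‖R2 ≤ 307 Ω will meet the spec.)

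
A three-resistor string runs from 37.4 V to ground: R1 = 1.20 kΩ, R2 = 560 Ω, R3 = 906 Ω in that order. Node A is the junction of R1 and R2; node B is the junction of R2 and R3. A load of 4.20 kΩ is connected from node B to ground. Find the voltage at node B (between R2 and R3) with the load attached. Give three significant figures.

At node B, R3 is in parallel with the load: R3‖R_L = 745.2 Ω.
Below node A the resistance is R2 + (R3‖R_L) = 1305 Ω, so V_A = 37.4 × 1305/2505 = 19.49 V.
Then V_B = V_A × (R3‖R_L)/(R2 + R3‖R_L) = 19.49 × 745.2/1305 = 11.1 V.

V ≈ 11.1 V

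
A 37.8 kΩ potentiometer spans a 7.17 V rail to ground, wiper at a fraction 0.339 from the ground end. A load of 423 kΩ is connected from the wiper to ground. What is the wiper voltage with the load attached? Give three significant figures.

The wiper splits the pot into (1−α)R = 24.99 kΩ above and αR = 12.81 kΩ below.
Lower section ‖ load = 12.44 kΩ.
V_wiper = 7.17 × 12.44/(24.99 + 12.44) = 2.38 V.

V ≈ 2.38 V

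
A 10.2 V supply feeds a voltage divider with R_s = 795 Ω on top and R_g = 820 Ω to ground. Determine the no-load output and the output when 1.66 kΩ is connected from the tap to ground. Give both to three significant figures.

Unloaded: 5.18 V; loaded: 4.17 V

Open-circuit: V = 10.2 × 820/(795 + 820) = 5.18 V.
With the load, R_g becomes R_g‖R_L = 548.9 Ω, so V = 10.2 × 548.9/1344 = 4.17 V.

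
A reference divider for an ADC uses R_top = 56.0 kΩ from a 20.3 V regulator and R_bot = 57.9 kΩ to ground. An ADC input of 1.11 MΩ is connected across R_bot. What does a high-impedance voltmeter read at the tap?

V_out ≈ 10.1 V

The load sits in parallel with R_bot: R_bot‖R_L = (57.9 × 1110) / (57.9 + 1110) = 55.03 kΩ.
V_out = 20.3 × 55.03 / (56.0 + 55.03) = 20.3 × 55.03/111.0 = 10.1 V.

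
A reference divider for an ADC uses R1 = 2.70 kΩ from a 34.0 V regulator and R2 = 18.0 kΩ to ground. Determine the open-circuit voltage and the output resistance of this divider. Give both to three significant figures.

V_th is the open-circuit tap voltage: 34.0 × 18.0/(2.70 + 18.0) = 29.6 V.
With the supply zeroed, R1 and R2 appear in parallel from the tap: R_th = R1‖R2 = (2.70 × 18.0)/20.70 = 2.35 kΩ.

V_th = 29.6 V, R_th = 2.35 kΩ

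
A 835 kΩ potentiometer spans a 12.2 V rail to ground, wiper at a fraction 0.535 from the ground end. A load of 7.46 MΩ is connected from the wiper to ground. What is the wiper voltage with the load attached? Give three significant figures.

V ≈ 6.35 V

The wiper splits the pot into (1−α)R = 388.3 kΩ above and αR = 446.7 kΩ below.
Lower section ‖ load = 421.5 kΩ.
V_wiper = 12.2 × 421.5/(388.3 + 421.5) = 6.35 V.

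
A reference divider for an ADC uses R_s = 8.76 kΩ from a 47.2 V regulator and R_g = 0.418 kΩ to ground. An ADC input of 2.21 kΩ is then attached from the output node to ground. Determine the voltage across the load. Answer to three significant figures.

V_out ≈ 1.82 V

The load sits in parallel with R_g: R_g‖R_L = (418 × 2210) / (418 + 2210) = 351.5 Ω.
V_out = 47.2 × 351.5 / (8760 + 351.5) = 47.2 × 351.5/9112 = 1.82 V.
(Unloaded it would have been 2.15 V.)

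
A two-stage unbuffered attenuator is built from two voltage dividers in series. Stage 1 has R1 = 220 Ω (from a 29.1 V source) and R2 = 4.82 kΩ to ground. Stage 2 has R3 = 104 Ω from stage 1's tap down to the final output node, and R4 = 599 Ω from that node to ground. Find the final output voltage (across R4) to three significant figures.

Stage 2 presents R3+R4 = 703.0 Ω as a load on stage 1's tap.
Stage 1's lower leg becomes R2‖(R3+R4) = 613.5 Ω, so V_mid = 29.1 × 613.5/833.5 = 21.42 V.
Stage 2 is itself unloaded: V_out = V_mid × R4/(R3+R4) = 21.42 × 599/703.0 = 18.3 V.

V_out ≈ 18.3 V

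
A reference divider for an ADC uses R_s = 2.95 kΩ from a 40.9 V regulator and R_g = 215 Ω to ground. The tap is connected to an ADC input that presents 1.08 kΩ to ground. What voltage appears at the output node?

The load sits in parallel with R_g: R_g‖R_L = (215 × 1080) / (215 + 1080) = 179.3 Ω.
V_out = 40.9 × 179.3 / (2950 + 179.3) = 40.9 × 179.3/3129 = 2.34 V.
(Unloaded it would have been 2.78 V.)

V_out ≈ 2.34 V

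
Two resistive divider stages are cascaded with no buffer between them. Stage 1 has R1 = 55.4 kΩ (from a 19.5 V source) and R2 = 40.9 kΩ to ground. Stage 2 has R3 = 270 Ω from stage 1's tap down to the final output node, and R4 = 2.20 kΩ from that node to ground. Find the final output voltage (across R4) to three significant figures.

V_out ≈ 0.701 V

Stage 2 presents R3+R4 = 2470 Ω as a load on stage 1's tap.
Stage 1's lower leg becomes R2‖(R3+R4) = 2329 Ω, so V_mid = 19.5 × 2329/57730 = 0.7868 V.
Stage 2 is itself unloaded: V_out = V_mid × R4/(R3+R4) = 0.7868 × 2200/2470 = 0.701 V.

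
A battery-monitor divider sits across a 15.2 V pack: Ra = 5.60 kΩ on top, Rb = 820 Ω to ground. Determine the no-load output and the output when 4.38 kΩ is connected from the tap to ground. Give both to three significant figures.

Unloaded: 1.94 V; loaded: 1.67 V

Open-circuit: V = 15.2 × 820/(5600 + 820) = 1.94 V.
With the load, Rb becomes Rb‖R_L = 690.7 Ω, so V = 15.2 × 690.7/6291 = 1.67 V.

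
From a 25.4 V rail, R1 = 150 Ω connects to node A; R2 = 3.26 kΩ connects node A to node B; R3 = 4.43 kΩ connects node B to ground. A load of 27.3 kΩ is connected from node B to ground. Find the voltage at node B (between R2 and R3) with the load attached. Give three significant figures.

V ≈ 13.4 V

At node B, R3 is in parallel with the load: R3‖R_L = 3812 Ω.
Below node A the resistance is R2 + (R3‖R_L) = 7072 Ω, so V_A = 25.4 × 7072/7222 = 24.87 V.
Then V_B = V_A × (R3‖R_L)/(R2 + R3‖R_L) = 24.87 × 3812/7072 = 13.4 V.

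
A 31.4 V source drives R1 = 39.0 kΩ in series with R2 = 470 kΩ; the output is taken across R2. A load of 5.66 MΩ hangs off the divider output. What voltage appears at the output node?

The load sits in parallel with R2: R2‖R_L = (470 × 5660) / (470 + 5660) = 434.0 kΩ.
V_out = 31.4 × 434.0 / (39.0 + 434.0) = 31.4 × 434.0/473.0 = 28.8 V.
(Unloaded it would have been 29.0 V.)

V_out ≈ 28.8 V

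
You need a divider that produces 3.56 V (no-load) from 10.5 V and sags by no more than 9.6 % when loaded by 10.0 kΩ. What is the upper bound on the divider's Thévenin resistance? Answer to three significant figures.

R_th ≤ 1.06 kΩ

Loading drop = R_th/(R_th + R_L) ≤ 0.0960, so R_th ≤ R_L · ε/(1−ε) = 10.0 kΩ × 0.0960/0.9040 = 1.06 kΩ.
(Any R1, R2 with R2/(R1+R2) = 0.339 and R1‖R2 ≤ 1.06 kΩ will meet the spec.)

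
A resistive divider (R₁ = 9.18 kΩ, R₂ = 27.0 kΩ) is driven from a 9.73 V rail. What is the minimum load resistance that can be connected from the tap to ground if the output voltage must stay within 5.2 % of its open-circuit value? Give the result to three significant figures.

R_L(min) ≈ 125 kΩ

Output resistance R_th = R₁‖R₂ = (9.18 × 27.0)/36.18 = 6.851 kΩ.
The fractional drop is R_th/(R_th + R_L); requiring this ≤ 0.0520 gives R_L ≥ R_th(1/0.0520 − 1) = 6.851 × 18.23 = 125 kΩ.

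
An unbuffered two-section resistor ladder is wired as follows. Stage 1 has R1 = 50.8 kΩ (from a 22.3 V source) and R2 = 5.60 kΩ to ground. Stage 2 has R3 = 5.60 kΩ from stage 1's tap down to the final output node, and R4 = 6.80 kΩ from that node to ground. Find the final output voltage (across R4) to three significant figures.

Stage 2 presents R3+R4 = 12.40 kΩ as a load on stage 1's tap.
Stage 1's lower leg becomes R2‖(R3+R4) = 3.858 kΩ, so V_mid = 22.3 × 3.858/54.66 = 1.574 V.
Stage 2 is itself unloaded: V_out = V_mid × R4/(R3+R4) = 1.574 × 6.80/12.40 = 0.863 V.

V_out ≈ 0.863 V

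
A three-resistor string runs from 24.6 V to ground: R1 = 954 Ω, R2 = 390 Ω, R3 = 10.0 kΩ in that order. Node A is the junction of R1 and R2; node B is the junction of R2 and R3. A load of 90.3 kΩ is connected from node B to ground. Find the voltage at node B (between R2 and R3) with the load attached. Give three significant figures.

V ≈ 21.4 V

At node B, R3 is in parallel with the load: R3‖R_L = 9003 Ω.
Below node A the resistance is R2 + (R3‖R_L) = 9393 Ω, so V_A = 24.6 × 9393/10350 = 22.33 V.
Then V_B = V_A × (R3‖R_L)/(R2 + R3‖R_L) = 22.33 × 9003/9393 = 21.4 V.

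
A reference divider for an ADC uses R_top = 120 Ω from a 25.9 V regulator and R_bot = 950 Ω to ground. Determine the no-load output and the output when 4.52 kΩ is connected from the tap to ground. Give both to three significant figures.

Unloaded: 23.0 V; loaded: 22.5 V

Open-circuit: V = 25.9 × 950/(120 + 950) = 23.0 V.
With the load, R_bot becomes R_bot‖R_L = 785.0 Ω, so V = 25.9 × 785.0/905.0 = 22.5 V.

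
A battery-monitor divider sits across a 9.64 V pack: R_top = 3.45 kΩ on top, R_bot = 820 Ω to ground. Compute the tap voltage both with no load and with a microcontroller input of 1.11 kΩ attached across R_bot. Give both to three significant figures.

Open-circuit: V = 9.64 × 820/(3450 + 820) = 1.85 V.
With the load, R_bot becomes R_bot‖R_L = 471.6 Ω, so V = 9.64 × 471.6/3922 = 1.16 V.

Unloaded: 1.85 V; loaded: 1.16 V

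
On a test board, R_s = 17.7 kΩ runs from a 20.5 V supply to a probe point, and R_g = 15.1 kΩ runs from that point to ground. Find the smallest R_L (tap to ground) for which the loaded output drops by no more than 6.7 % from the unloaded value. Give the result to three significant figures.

R_L(min) ≈ 113 kΩ

Output resistance R_th = R_s‖R_g = (17.7 × 15.1)/32.80 = 8.148 kΩ.
The fractional drop is R_th/(R_th + R_L); requiring this ≤ 0.0670 gives R_L ≥ R_th(1/0.0670 − 1) = 8.148 × 13.93 = 113 kΩ.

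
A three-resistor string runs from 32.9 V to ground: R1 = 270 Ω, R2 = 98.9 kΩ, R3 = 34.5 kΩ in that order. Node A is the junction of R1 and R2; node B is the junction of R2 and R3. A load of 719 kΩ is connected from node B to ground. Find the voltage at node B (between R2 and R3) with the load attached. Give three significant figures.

V ≈ 8.20 V

At node B, R3 is in parallel with the load: R3‖R_L = 32920 Ω.
Below node A the resistance is R2 + (R3‖R_L) = 131800 Ω, so V_A = 32.9 × 131800/132100 = 32.83 V.
Then V_B = V_A × (R3‖R_L)/(R2 + R3‖R_L) = 32.83 × 32920/131800 = 8.20 V.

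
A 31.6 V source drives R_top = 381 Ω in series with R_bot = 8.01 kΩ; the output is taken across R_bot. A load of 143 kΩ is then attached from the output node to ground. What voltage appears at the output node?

V_out ≈ 30.1 V

The load sits in parallel with R_bot: R_bot‖R_L = (8010 × 143000) / (8010 + 143000) = 7585 Ω.
V_out = 31.6 × 7585 / (381 + 7585) = 31.6 × 7585/7966 = 30.1 V.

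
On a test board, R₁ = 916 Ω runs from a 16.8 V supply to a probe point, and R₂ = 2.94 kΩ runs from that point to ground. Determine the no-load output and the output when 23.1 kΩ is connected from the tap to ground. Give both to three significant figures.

Unloaded: 12.8 V; loaded: 12.4 V

Open-circuit: V = 16.8 × 2940/(916 + 2940) = 12.8 V.
With the load, R₂ becomes R₂‖R_L = 2608 Ω, so V = 16.8 × 2608/3524 = 12.4 V.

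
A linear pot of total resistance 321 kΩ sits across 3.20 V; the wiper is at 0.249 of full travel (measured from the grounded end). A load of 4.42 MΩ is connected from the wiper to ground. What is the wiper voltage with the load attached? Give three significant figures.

The wiper splits the pot into (1−α)R = 241.1 kΩ above and αR = 79.93 kΩ below.
Lower section ‖ load = 78.51 kΩ.
V_wiper = 3.20 × 78.51/(241.1 + 78.51) = 0.786 V.

V ≈ 0.786 V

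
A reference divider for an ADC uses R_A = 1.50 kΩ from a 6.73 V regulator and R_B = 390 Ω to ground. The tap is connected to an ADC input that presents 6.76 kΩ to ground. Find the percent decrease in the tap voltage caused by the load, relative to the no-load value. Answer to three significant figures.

The divider's output (Thévenin) resistance is R_A‖R_B = 309.5 Ω.
Fractional drop under load = R_th/(R_th + R_L) = 309.5 / (309.5 + 6760) = 0.04378.
So the output falls by 4.38 %.

4.38 %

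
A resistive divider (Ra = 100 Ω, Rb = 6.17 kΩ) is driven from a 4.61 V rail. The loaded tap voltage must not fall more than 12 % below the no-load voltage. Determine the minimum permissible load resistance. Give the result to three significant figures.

R_L(min) ≈ 722 Ω

Output resistance R_th = Ra‖Rb = (100 × 6170)/6270 = 98.41 Ω.
The fractional drop is R_th/(R_th + R_L); requiring this ≤ 0.120 gives R_L ≥ R_th(1/0.120 − 1) = 98.41 × 7.333 = 722 Ω.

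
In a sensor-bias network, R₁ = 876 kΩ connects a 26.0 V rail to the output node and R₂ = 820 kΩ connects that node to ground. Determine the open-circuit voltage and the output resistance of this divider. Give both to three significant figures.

V_th is the open-circuit tap voltage: 26.0 × 820/(876 + 820) = 12.6 V.
With the supply zeroed, R₁ and R₂ appear in parallel from the tap: R_th = R₁‖R₂ = (876 × 820)/1696 = 424 kΩ.

V_th = 12.6 V, R_th = 424 kΩ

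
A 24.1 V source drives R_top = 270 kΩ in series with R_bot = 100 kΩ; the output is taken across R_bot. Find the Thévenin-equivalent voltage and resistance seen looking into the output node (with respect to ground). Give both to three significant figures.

V_th = 6.51 V, R_th = 73.0 kΩ

V_th is the open-circuit tap voltage: 24.1 × 100/(270 + 100) = 6.51 V.
With the supply zeroed, R_top and R_bot appear in parallel from the tap: R_th = R_top‖R_bot = (270 × 100)/370.0 = 73.0 kΩ.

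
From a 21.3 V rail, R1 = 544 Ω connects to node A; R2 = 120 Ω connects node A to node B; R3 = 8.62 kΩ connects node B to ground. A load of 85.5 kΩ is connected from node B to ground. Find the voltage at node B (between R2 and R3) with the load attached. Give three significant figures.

V ≈ 19.6 V

At node B, R3 is in parallel with the load: R3‖R_L = 7831 Ω.
Below node A the resistance is R2 + (R3‖R_L) = 7951 Ω, so V_A = 21.3 × 7951/8495 = 19.94 V.
Then V_B = V_A × (R3‖R_L)/(R2 + R3‖R_L) = 19.94 × 7831/7951 = 19.6 V.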